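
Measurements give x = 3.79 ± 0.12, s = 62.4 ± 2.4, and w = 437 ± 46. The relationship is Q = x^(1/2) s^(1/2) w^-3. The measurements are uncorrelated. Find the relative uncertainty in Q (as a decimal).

0.317

Q is a product of powers, so relative uncertainties combine in quadrature:
  (½·δx/x)² = (0.5×0.0317)² = 0.000251;  (½·δs/s)² = (0.5×0.0385)² = 0.000370;  (-3·δw/w)² = (-3×0.105)² = 0.0997
δQ/Q = √(0.100) = 0.317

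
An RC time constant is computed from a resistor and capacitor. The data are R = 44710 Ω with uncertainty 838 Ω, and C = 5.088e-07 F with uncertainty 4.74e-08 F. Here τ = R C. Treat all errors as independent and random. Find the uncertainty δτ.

0.00216 s

Each factor contributes (exponent × relative error)² to (δτ/τ)²:
  (1·δR/R)² = (1×0.0187)² = 0.000351;  (1·δC/C)² = (1×0.0932)² = 0.00868
δτ/τ = √(0.00903) = 0.0950
τ = 0.02275 s, so δτ = 0.0950 × 0.02275 = 0.00216 s.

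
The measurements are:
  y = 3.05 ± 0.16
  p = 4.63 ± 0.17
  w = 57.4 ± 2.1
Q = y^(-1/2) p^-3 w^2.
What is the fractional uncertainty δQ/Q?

Relative error in a monomial: (δQ/Q)² = Σ (nᵢ · δxᵢ/xᵢ)².
  (−½·δy/y)² = (-0.5×0.0525)² = 0.000688;  (-3·δp/p)² = (-3×0.0367)² = 0.0121;  (2·δw/w)² = (2×0.0366)² = 0.00535
δQ/Q = √(0.0182) = 0.135

0.135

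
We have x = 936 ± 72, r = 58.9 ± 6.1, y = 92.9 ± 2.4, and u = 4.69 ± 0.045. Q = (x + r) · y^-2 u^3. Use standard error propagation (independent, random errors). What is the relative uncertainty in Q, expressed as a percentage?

9.37%

Let w = x + r = 995. δw = √(δx² + δr²) = √(5180 + 37.2) = 72.3, so δw/w = 0.0726.
Q is then a monomial in w, y, u:
δQ/Q = √((δw/w)² + (-2·δy/y)² + (3·δu/u)²) = √(0.00527 + 0.00267 + 0.000829) = 0.0937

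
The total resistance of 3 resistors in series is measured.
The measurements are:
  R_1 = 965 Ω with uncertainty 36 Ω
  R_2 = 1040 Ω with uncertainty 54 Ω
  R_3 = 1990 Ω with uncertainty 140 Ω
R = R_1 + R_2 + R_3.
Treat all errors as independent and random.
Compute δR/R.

R is a linear combination, so absolute uncertainties add in quadrature:
  (δR_1)² = 1300;  (δR_2)² = 2920;  (δR_3)² = 19600
δR = √(23800) = 154 Ω
R = 4000 Ω, so δR/R = 154/4000 = 0.0386.

0.0386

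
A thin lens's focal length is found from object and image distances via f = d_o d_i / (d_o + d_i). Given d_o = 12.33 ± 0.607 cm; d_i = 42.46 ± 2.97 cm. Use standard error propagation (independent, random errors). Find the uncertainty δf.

0.394 cm

∂f/∂d_o = (d_i/(d_o+d_i))² = 0.601;  ∂f/∂d_i = (d_o/(d_o+d_i))² = 0.0506
δf = √((∂f/∂d_o · δd_o)² + (∂f/∂d_i · δd_i)²) = √(0.133 + 0.0226) = 0.394 cm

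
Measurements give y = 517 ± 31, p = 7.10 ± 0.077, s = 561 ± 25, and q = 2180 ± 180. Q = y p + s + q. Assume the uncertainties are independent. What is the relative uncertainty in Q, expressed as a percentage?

4.49%

Let w = y·p = 3670. δw/w = √((1·δy/y)² + (1·δp/p)²) = √(0.00360 + 0.000118) = 0.0609, so δw = 224.
Q = w + s + q: δQ = √(δw² + δs² + δq²) = √(50000 + 625 + 32400) = 288
Q = 6410, so δQ/Q = 288/6410 = 0.0449.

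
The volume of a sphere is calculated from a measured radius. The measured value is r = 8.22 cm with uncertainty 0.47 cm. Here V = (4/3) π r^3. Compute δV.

399 cm^3

V ∝ r^3, so δV/V = |3| · δr/r = 3 × 0.0572 = 0.172.
V = 2330 cm^3, so δV = 0.172 × 2330 = 399 cm^3.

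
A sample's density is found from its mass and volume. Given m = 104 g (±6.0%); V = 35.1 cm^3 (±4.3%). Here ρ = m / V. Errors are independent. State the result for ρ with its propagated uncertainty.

Relative error in a monomial: (δρ/ρ)² = Σ (nᵢ · δxᵢ/xᵢ)².
  (1·δm/m)² = (1×0.0600)² = 0.00360;  (-1·δV/V)² = (-1×0.0430)² = 0.00185
δρ/ρ = √(0.00545) = 0.0738
ρ = 2.96 g/cm^3, so δρ = 0.0738 × 2.96 = 0.219 g/cm^3.

2.96 ± 0.219 g/cm^3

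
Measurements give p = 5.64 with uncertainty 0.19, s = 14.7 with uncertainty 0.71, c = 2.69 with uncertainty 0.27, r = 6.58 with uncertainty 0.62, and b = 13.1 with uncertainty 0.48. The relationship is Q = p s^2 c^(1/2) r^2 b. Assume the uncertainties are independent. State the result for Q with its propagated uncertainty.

(1.13 ± 0.253) × 10^6

For a monomial Q ∝ p, s^2, c^(1/2), r^2, b, fractional errors add in quadrature:
  (1·δp/p)² = (1×0.0337)² = 0.00113;  (2·δs/s)² = (2×0.0483)² = 0.00933;  (½·δc/c)² = (0.5×0.100)² = 0.00252;  (2·δr/r)² = (2×0.0942)² = 0.0355;  (1·δb/b)² = (1×0.0366)² = 0.00134
δQ/Q = √(0.0498) = 0.223
Q = 1.13e+06, so δQ = 0.223 × 1.13e+06 = 2.53e+05.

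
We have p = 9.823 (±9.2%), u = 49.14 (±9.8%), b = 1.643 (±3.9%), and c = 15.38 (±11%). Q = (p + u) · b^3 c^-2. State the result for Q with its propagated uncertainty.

Let w = p + u = 58.96. δw = √(δp² + δu²) = √(0.817 + 23.2) = 4.90, so δw/w = 0.0831.
Q is then a monomial in w, b, c:
δQ/Q = √((δw/w)² + (3·δb/b)² + (-2·δc/c)²) = √(0.00691 + 0.0137 + 0.0484) = 0.263
Q = 1.106, so δQ = 0.263 × 1.106 = 0.290.

1.106 ± 0.290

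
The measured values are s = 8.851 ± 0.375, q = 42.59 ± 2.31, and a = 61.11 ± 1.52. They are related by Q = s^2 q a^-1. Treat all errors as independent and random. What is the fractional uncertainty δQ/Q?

Since Q is a product/quotient, work with relative uncertainties:
  (2·δs/s)² = (2×0.0424)² = 0.00718;  (1·δq/q)² = (1×0.0542)² = 0.00294;  (-1·δa/a)² = (-1×0.0249)² = 0.000619
δQ/Q = √(0.0107) = 0.104

0.104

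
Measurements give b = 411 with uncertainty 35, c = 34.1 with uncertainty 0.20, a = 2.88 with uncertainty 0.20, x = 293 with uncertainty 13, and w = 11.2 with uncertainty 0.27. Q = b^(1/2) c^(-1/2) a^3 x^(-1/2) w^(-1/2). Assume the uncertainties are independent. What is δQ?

0.310

Each factor contributes (exponent × relative error)² to (δQ/Q)²:
  (½·δb/b)² = (0.5×0.0852)² = 0.00181;  (−½·δc/c)² = (-0.5×0.00587)² = 8.6e-06;  (3·δa/a)² = (3×0.0694)² = 0.0434;  (−½·δx/x)² = (-0.5×0.0444)² = 0.000492;  (−½·δw/w)² = (-0.5×0.0241)² = 0.000145
δQ/Q = √(0.0459) = 0.214
Q = 1.45, so δQ = 0.214 × 1.45 = 0.310.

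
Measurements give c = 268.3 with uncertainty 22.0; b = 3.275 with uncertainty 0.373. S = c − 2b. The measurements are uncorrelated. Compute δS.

Absolute uncertainties add in quadrature for a linear combination:
  (δc)² = 484;  (2·δb)² = 0.557
δS = √(485) = 22.0

22.0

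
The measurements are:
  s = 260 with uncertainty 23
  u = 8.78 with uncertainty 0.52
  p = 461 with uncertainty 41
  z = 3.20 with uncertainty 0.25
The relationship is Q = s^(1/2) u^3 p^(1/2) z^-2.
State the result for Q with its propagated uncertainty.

Relative error in a monomial: (δQ/Q)² = Σ (nᵢ · δxᵢ/xᵢ)².
  (½·δs/s)² = (0.5×0.0885)² = 0.00196;  (3·δu/u)² = (3×0.0592)² = 0.0316;  (½·δp/p)² = (0.5×0.0889)² = 0.00198;  (-2·δz/z)² = (-2×0.0781)² = 0.0244
δQ/Q = √(0.0599) = 0.245
Q = 22900, so δQ = 0.245 × 22900 = 5600.

22900 ± 5600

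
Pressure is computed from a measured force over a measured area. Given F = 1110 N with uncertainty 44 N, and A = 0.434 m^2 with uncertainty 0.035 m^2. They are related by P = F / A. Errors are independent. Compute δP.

230 Pa

Products/powers → add relative errors in quadrature, weighted by exponent:
  (1·δF/F)² = (1×0.0396)² = 0.00157;  (-1·δA/A)² = (-1×0.0806)² = 0.00650
δP/P = √(0.00807) = 0.0899
P = 2560 Pa, so δP = 0.0899 × 2560 = 230 Pa.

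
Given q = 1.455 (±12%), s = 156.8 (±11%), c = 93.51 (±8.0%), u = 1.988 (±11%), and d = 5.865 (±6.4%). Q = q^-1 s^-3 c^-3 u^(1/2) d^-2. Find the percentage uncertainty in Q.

44.8%

Each factor contributes (exponent × relative error)² to (δQ/Q)²:
  (-1·δq/q)² = (-1×0.120)² = 0.0144;  (-3·δs/s)² = (-3×0.110)² = 0.109;  (-3·δc/c)² = (-3×0.0800)² = 0.0576;  (½·δu/u)² = (0.5×0.110)² = 0.00302;  (-2·δd/d)² = (-2×0.0640)² = 0.0164
δQ/Q = √(0.200) = 0.448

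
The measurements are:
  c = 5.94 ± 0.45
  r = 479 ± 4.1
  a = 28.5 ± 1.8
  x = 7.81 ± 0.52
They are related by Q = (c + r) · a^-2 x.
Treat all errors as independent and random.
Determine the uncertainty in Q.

0.667

Let u = c + r = 485. δu = √(δc² + δr²) = √(0.203 + 16.8) = 4.12, so δu/u = 0.00851.
Q is then a monomial in u, a, x:
δQ/Q = √((δu/u)² + (-2·δa/a)² + (1·δx/x)²) = √(7.23e-05 + 0.0160 + 0.00443) = 0.143
Q = 4.66, so δQ = 0.143 × 4.66 = 0.667.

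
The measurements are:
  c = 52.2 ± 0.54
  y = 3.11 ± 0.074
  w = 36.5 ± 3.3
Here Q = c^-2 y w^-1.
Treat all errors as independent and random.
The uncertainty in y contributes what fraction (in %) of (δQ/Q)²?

6.18%

(δQ/Q)² = (-2·δc/c)² + (1·δy/y)² + (-1·δw/w)²
  c term: (-2×0.0103)² = 0.000428
  y term: (1×0.0238)² = 0.000566
  w term: (-1×0.0904)² = 0.00817
Total = 0.00917. Share from y = 0.000566/0.00917 = 0.0618.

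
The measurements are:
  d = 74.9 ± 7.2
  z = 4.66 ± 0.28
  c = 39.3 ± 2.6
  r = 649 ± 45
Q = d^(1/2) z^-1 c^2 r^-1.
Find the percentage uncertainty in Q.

16.8%

Relative error in a monomial: (δQ/Q)² = Σ (nᵢ · δxᵢ/xᵢ)².
  (½·δd/d)² = (0.5×0.0961)² = 0.00231;  (-1·δz/z)² = (-1×0.0601)² = 0.00361;  (2·δc/c)² = (2×0.0662)² = 0.0175;  (-1·δr/r)² = (-1×0.0693)² = 0.00481
δQ/Q = √(0.0282) = 0.168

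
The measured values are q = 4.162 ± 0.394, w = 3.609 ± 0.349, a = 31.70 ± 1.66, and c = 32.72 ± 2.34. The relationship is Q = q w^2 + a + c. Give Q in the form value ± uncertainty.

118.6 ± 12.0

Let p = q·w^2 = 54.21. δp/p = √((1·δq/q)² + (2·δw/w)²) = √(0.00896 + 0.0374) = 0.215, so δp = 11.7.
Q = p + a + c: δQ = √(δp² + δa² + δc²) = √(136 + 2.76 + 5.48) = 12.0
Q = 118.6.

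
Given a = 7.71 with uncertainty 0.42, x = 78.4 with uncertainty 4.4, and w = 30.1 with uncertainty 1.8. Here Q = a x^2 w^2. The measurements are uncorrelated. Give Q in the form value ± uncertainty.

Each factor contributes (exponent × relative error)² to (δQ/Q)²:
  (1·δa/a)² = (1×0.0545)² = 0.00297;  (2·δx/x)² = (2×0.0561)² = 0.0126;  (2·δw/w)² = (2×0.0598)² = 0.0143
δQ/Q = √(0.0299) = 0.173
Q = 4.29e+07, so δQ = 0.173 × 4.29e+07 = 7.42e+06.

(4.29 ± 0.742) × 10^7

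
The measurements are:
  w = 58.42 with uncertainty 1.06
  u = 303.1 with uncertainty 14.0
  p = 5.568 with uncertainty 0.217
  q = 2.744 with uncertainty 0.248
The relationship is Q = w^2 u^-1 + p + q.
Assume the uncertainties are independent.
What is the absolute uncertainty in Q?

Let h = w^2·u^-1 = 11.26. δh/h = √((2·δw/w)² + (-1·δu/u)²) = √(0.00132 + 0.00213) = 0.0587, so δh = 0.661.
Q = h + p + q: δQ = √(δh² + δp² + δq²) = √(0.437 + 0.0471 + 0.0615) = 0.739

0.739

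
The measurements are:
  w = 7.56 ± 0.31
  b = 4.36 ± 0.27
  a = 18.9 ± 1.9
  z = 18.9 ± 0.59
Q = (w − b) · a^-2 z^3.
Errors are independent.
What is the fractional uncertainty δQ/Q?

0.256

Let u = w − b = 3.20. δu = √(δw² + δb²) = √(0.0961 + 0.0729) = 0.411, so δu/u = 0.128.
Q is then a monomial in u, a, z:
δQ/Q = √((δu/u)² + (-2·δa/a)² + (3·δz/z)²) = √(0.0165 + 0.0404 + 0.00877) = 0.256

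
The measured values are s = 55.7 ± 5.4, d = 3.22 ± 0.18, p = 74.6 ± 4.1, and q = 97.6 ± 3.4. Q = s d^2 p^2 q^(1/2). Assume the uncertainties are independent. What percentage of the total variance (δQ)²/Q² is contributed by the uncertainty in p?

35.2%

(δQ/Q)² = (1·δs/s)² + (2·δd/d)² + (2·δp/p)² + (½·δq/q)²
  s term: (1×0.0969)² = 0.00940
  d term: (2×0.0559)² = 0.0125
  p term: (2×0.0550)² = 0.0121
  q term: (0.5×0.0348)² = 0.000303
Total = 0.0343. Share from p = 0.0121/0.0343 = 0.352.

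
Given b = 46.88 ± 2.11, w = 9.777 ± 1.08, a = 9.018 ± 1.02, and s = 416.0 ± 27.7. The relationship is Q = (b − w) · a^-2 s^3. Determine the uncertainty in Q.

1.01e+07

Let u = b − w = 37.10. δu = √(δb² + δw²) = √(4.45 + 1.17) = 2.37, so δu/u = 0.0639.
Q is then a monomial in u, a, s:
δQ/Q = √((δu/u)² + (-2·δa/a)² + (3·δs/s)²) = √(0.00408 + 0.0512 + 0.0399) = 0.308
Q = 3.284e+07, so δQ = 0.308 × 3.284e+07 = 1.01e+07.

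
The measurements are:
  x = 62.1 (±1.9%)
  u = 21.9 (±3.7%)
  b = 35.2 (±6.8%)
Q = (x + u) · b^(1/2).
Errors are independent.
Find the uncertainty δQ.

Let w = x + u = 84.0. δw = √(δx² + δu²) = √(1.39 + 0.657) = 1.43, so δw/w = 0.0170.
Q is then a monomial in w, b:
δQ/Q = √((δw/w)² + (½·δb/b)²) = √(0.000290 + 0.00116) = 0.0380
Q = 498, so δQ = 0.0380 × 498 = 19.0.

19.0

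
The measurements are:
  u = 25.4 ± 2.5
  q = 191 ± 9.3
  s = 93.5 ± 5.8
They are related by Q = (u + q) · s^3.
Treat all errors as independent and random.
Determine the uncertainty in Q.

3.38e+07

Let w = u + q = 216. δw = √(δu² + δq²) = √(6.25 + 86.5) = 9.63, so δw/w = 0.0445.
Q is then a monomial in w, s:
δQ/Q = √((δw/w)² + (3·δs/s)²) = √(0.00198 + 0.0346) = 0.191
Q = 1.77e+08, so δQ = 0.191 × 1.77e+08 = 3.38e+07.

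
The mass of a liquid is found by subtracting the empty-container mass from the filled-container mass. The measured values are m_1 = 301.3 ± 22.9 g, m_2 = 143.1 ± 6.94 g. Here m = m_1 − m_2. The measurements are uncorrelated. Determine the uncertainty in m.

Each term contributes (cᵢ δxᵢ)² to (δm)²:
  (δm_1)² = 524;  (δm_2)² = 48.2
δm = √(573) = 23.9 g

23.9 g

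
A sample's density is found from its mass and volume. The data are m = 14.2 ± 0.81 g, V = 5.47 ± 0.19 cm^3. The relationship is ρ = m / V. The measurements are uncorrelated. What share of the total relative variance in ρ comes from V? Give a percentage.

(δρ/ρ)² = (1·δm/m)² + (-1·δV/V)²
  m term: (1×0.0570)² = 0.00325
  V term: (-1×0.0347)² = 0.00121
Total = 0.00446. Share from V = 0.00121/0.00446 = 0.270.

27.0%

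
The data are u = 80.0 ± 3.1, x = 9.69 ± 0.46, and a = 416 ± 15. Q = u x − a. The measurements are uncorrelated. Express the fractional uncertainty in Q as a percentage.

Let p = u·x = 775. δp/p = √((1·δu/u)² + (1·δx/x)²) = √(0.00150 + 0.00225) = 0.0613, so δp = 47.5.
Q = p − a: δQ = √(δp² + δa²) = √(2260 + 225) = 49.8
Q = 359, so δQ/Q = 49.8/359 = 0.139.

13.9%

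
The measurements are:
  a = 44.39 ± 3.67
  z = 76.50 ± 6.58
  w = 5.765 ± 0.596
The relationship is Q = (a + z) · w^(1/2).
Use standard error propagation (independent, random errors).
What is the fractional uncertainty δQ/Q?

0.0810

Let u = a + z = 120.9. δu = √(δa² + δz²) = √(13.5 + 43.3) = 7.53, so δu/u = 0.0623.
Q is then a monomial in u, w:
δQ/Q = √((δu/u)² + (½·δw/w)²) = √(0.00388 + 0.00267) = 0.0810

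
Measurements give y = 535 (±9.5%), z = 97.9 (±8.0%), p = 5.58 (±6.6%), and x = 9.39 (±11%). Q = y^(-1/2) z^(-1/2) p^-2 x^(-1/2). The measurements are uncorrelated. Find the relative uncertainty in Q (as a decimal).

Each factor contributes (exponent × relative error)² to (δQ/Q)²:
  (−½·δy/y)² = (-0.5×0.0950)² = 0.00226;  (−½·δz/z)² = (-0.5×0.0800)² = 0.00160;  (-2·δp/p)² = (-2×0.0660)² = 0.0174;  (−½·δx/x)² = (-0.5×0.110)² = 0.00303
δQ/Q = √(0.0243) = 0.156

0.156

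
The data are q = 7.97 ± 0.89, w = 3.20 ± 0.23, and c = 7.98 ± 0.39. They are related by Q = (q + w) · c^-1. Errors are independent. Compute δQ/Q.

Let u = q + w = 11.2. δu = √(δq² + δw²) = √(0.792 + 0.0529) = 0.919, so δu/u = 0.0823.
Q is then a monomial in u, c:
δQ/Q = √((δu/u)² + (-1·δc/c)²) = √(0.00677 + 0.00239) = 0.0957

0.0957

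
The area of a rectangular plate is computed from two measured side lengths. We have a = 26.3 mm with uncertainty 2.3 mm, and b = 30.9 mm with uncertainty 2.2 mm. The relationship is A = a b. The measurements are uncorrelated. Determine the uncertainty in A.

91.6 mm^2

A is a product of powers, so relative uncertainties combine in quadrature:
  (1·δa/a)² = (1×0.0875)² = 0.00765;  (1·δb/b)² = (1×0.0712)² = 0.00507
δA/A = √(0.0127) = 0.113
A = 813 mm^2, so δA = 0.113 × 813 = 91.6 mm^2.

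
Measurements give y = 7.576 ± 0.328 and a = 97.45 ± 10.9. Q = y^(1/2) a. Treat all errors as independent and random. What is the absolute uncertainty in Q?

30.6

For a monomial Q ∝ y^(1/2), a, fractional errors add in quadrature:
  (½·δy/y)² = (0.5×0.0433)² = 0.000469;  (1·δa/a)² = (1×0.112)² = 0.0125
δQ/Q = √(0.0130) = 0.114
Q = 268.2, so δQ = 0.114 × 268.2 = 30.6.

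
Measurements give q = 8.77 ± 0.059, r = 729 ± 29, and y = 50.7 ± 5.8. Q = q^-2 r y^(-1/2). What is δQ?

0.0945

Relative error in a monomial: (δQ/Q)² = Σ (nᵢ · δxᵢ/xᵢ)².
  (-2·δq/q)² = (-2×0.00673)² = 0.000181;  (1·δr/r)² = (1×0.0398)² = 0.00158;  (−½·δy/y)² = (-0.5×0.114)² = 0.00327
δQ/Q = √(0.00504) = 0.0710
Q = 1.33, so δQ = 0.0710 × 1.33 = 0.0945.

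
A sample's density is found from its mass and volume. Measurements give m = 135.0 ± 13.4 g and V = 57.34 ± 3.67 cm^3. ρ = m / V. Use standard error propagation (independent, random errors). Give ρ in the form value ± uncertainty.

2.354 ± 0.278 g/cm^3

For a monomial ρ ∝ m, V^-1, fractional errors add in quadrature:
  (1·δm/m)² = (1×0.0993)² = 0.00985;  (-1·δV/V)² = (-1×0.0640)² = 0.00410
δρ/ρ = √(0.0139) = 0.118
ρ = 2.354 g/cm^3, so δρ = 0.118 × 2.354 = 0.278 g/cm^3.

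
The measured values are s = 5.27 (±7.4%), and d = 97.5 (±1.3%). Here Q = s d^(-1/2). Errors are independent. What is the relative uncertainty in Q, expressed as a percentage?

7.43%

Since Q is a product/quotient, work with relative uncertainties:
  (1·δs/s)² = (1×0.0740)² = 0.00548;  (−½·δd/d)² = (-0.5×0.0130)² = 4.23e-05
δQ/Q = √(0.00552) = 0.0743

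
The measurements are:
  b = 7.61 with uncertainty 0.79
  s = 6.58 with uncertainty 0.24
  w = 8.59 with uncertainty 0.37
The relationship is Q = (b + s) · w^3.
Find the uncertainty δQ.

1270

Let u = b + s = 14.2. δu = √(δb² + δs²) = √(0.624 + 0.0576) = 0.826, so δu/u = 0.0582.
Q is then a monomial in u, w:
δQ/Q = √((δu/u)² + (3·δw/w)²) = √(0.00339 + 0.0167) = 0.142
Q = 8990, so δQ = 0.142 × 8990 = 1270.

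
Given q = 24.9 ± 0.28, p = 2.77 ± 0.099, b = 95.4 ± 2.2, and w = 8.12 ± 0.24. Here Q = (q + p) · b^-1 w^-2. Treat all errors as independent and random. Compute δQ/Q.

0.0644

Let u = q + p = 27.7. δu = √(δq² + δp²) = √(0.0784 + 0.00980) = 0.297, so δu/u = 0.0107.
Q is then a monomial in u, b, w:
δQ/Q = √((δu/u)² + (-1·δb/b)² + (-2·δw/w)²) = √(0.000115 + 0.000532 + 0.00349) = 0.0644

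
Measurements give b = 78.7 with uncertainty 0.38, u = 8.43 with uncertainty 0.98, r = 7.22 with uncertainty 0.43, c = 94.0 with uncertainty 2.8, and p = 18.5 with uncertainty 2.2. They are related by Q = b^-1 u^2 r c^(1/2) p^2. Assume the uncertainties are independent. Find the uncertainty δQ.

Since Q is a product/quotient, work with relative uncertainties:
  (-1·δb/b)² = (-1×0.00483)² = 2.33e-05;  (2·δu/u)² = (2×0.116)² = 0.0541;  (1·δr/r)² = (1×0.0596)² = 0.00355;  (½·δc/c)² = (0.5×0.0298)² = 0.000222;  (2·δp/p)² = (2×0.119)² = 0.0566
δQ/Q = √(0.114) = 0.338
Q = 21600, so δQ = 0.338 × 21600 = 7320.

7320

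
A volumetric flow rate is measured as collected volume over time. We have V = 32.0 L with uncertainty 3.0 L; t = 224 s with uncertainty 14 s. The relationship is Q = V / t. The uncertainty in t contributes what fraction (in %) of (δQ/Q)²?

30.8%

(δQ/Q)² = (1·δV/V)² + (-1·δt/t)²
  V term: (1×0.0938)² = 0.00879
  t term: (-1×0.0625)² = 0.00391
Total = 0.0127. Share from t = 0.00391/0.0127 = 0.308.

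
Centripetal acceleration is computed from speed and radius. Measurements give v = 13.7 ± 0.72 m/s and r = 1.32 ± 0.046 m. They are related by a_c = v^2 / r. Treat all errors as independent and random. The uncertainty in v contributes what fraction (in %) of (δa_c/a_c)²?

90.1%

(δa_c/a_c)² = (2·δv/v)² + (-1·δr/r)²
  v term: (2×0.0526)² = 0.0110
  r term: (-1×0.0348)² = 0.00121
Total = 0.0123. Share from v = 0.0110/0.0123 = 0.901.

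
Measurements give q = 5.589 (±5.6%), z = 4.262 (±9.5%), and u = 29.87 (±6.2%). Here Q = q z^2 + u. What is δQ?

Let p = q·z^2 = 101.5. δp/p = √((1·δq/q)² + (2·δz/z)²) = √(0.00314 + 0.0361) = 0.198, so δp = 20.1.
Q = p + u: δQ = √(δp² + δu²) = √(404 + 3.43) = 20.2

20.2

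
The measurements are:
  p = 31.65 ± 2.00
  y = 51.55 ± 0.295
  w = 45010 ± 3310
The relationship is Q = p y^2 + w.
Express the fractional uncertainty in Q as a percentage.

4.91%

Let h = p·y^2 = 84110. δh/h = √((1·δp/p)² + (2·δy/y)²) = √(0.00399 + 0.000131) = 0.0642, so δh = 5400.
Q = h + w: δQ = √(δh² + δw²) = √(2.92e+07 + 1.1e+07) = 6330
Q = 129100, so δQ/Q = 6330/129100 = 0.0491.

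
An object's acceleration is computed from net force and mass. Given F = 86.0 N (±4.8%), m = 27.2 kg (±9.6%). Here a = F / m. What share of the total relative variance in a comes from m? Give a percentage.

(δa/a)² = (1·δF/F)² + (-1·δm/m)²
  F term: (1×0.0480)² = 0.00230
  m term: (-1×0.0960)² = 0.00922
Total = 0.0115. Share from m = 0.00922/0.0115 = 0.800.

80.0%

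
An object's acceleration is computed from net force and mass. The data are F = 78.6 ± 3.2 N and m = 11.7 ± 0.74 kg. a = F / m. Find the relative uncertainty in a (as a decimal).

Relative error in a monomial: (δa/a)² = Σ (nᵢ · δxᵢ/xᵢ)².
  (1·δF/F)² = (1×0.0407)² = 0.00166;  (-1·δm/m)² = (-1×0.0632)² = 0.00400
δa/a = √(0.00566) = 0.0752

0.0752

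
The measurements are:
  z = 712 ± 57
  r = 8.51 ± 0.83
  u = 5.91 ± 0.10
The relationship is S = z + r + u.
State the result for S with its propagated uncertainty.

726 ± 57.0

Absolute uncertainties add in quadrature for a linear combination:
  (δz)² = 3250;  (δr)² = 0.689;  (δu)² = 0.0100
δS = √(3250) = 57.0
S = 726.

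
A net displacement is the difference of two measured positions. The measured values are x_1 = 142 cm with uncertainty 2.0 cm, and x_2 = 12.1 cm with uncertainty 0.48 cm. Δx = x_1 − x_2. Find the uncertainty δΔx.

2.06 cm

Each term contributes (cᵢ δxᵢ)² to (δΔx)²:
  (δx_1)² = 4.00;  (δx_2)² = 0.230
δΔx = √(4.23) = 2.06 cm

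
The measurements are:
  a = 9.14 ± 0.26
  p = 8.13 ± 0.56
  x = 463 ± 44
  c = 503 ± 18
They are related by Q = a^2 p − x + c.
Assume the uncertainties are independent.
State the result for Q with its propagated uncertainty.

Let w = a^2·p = 679. δw/w = √((2·δa/a)² + (1·δp/p)²) = √(0.00324 + 0.00474) = 0.0893, so δw = 60.7.
Q = w − x + c: δQ = √(δw² + δx² + δc²) = √(3680 + 1940 + 324) = 77.1
Q = 719.

719 ± 77.1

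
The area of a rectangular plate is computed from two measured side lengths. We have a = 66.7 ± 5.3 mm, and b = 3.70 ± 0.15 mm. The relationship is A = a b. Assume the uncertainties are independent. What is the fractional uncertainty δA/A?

0.0892

Each factor contributes (exponent × relative error)² to (δA/A)²:
  (1·δa/a)² = (1×0.0795)² = 0.00631;  (1·δb/b)² = (1×0.0405)² = 0.00164
δA/A = √(0.00796) = 0.0892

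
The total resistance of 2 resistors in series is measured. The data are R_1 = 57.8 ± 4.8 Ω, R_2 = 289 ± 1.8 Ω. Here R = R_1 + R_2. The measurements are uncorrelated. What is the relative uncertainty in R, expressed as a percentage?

Absolute uncertainties add in quadrature for a linear combination:
  (δR_1)² = 23.0;  (δR_2)² = 3.24
δR = √(26.3) = 5.13 Ω
R = 347 Ω, so δR/R = 5.13/347 = 0.0148.

1.48%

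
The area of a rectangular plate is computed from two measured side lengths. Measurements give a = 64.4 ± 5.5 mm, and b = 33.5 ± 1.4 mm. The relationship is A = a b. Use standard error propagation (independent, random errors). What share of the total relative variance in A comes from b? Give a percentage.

19.3%

(δA/A)² = (1·δa/a)² + (1·δb/b)²
  a term: (1×0.0854)² = 0.00729
  b term: (1×0.0418)² = 0.00175
Total = 0.00904. Share from b = 0.00175/0.00904 = 0.193.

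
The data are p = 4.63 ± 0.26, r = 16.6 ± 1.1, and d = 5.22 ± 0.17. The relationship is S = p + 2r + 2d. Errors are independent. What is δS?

2.24

Each term contributes (cᵢ δxᵢ)² to (δS)²:
  (δp)² = 0.0676;  (2·δr)² = 4.84;  (2·δd)² = 0.116
δS = √(5.02) = 2.24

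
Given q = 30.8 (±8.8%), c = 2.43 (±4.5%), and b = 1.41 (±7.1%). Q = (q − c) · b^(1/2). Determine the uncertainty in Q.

Let u = q − c = 28.4. δu = √(δq² + δc²) = √(7.35 + 0.0120) = 2.71, so δu/u = 0.0956.
Q is then a monomial in u, b:
δQ/Q = √((δu/u)² + (½·δb/b)²) = √(0.00914 + 0.00126) = 0.102
Q = 33.7, so δQ = 0.102 × 33.7 = 3.44.

3.44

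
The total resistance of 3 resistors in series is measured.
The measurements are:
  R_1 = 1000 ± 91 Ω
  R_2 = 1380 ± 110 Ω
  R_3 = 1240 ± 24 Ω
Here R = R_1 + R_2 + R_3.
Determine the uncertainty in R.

145 Ω

Absolute uncertainties add in quadrature for a linear combination:
  (δR_1)² = 8280;  (δR_2)² = 12100;  (δR_3)² = 576
δR = √(21000) = 145 Ω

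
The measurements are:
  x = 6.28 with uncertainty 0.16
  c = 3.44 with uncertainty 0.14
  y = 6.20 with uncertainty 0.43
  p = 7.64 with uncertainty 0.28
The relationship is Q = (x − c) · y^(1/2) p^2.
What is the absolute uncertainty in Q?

Let u = x − c = 2.84. δu = √(δx² + δc²) = √(0.0256 + 0.0196) = 0.213, so δu/u = 0.0749.
Q is then a monomial in u, y, p:
δQ/Q = √((δu/u)² + (½·δy/y)² + (2·δp/p)²) = √(0.00560 + 0.00120 + 0.00537) = 0.110
Q = 413, so δQ = 0.110 × 413 = 45.6.

45.6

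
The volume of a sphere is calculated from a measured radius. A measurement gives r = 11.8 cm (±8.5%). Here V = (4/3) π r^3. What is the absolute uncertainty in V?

Products/powers → add relative errors in quadrature, weighted by exponent:
  (3·δr/r)² = (3×0.0850)² = 0.0650
δV/V = √(0.0650) = 0.255
V = 6880 cm^3, so δV = 0.255 × 6880 = 1750 cm^3.

1750 cm^3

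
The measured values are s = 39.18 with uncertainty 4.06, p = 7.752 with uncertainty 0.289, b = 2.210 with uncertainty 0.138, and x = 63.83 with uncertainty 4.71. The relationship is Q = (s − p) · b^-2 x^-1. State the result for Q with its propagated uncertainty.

0.1008 ± 0.0196

Let u = s − p = 31.43. δu = √(δs² + δp²) = √(16.5 + 0.0835) = 4.07, so δu/u = 0.130.
Q is then a monomial in u, b, x:
δQ/Q = √((δu/u)² + (-2·δb/b)² + (-1·δx/x)²) = √(0.0168 + 0.0156 + 0.00544) = 0.194
Q = 0.1008, so δQ = 0.194 × 0.1008 = 0.0196.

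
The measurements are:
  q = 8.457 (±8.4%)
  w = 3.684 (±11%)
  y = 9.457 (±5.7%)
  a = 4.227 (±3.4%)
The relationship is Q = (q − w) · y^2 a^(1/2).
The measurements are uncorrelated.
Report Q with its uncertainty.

877.6 ± 181

Let u = q − w = 4.773. δu = √(δq² + δw²) = √(0.505 + 0.164) = 0.818, so δu/u = 0.171.
Q is then a monomial in u, y, a:
δQ/Q = √((δu/u)² + (2·δy/y)² + (½·δa/a)²) = √(0.0294 + 0.0130 + 0.000289) = 0.207
Q = 877.6, so δQ = 0.207 × 877.6 = 181.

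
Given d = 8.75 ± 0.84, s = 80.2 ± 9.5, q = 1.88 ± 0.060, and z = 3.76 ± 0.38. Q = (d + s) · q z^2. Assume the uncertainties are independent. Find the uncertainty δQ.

546

Let u = d + s = 89.0. δu = √(δd² + δs²) = √(0.706 + 90.2) = 9.54, so δu/u = 0.107.
Q is then a monomial in u, q, z:
δQ/Q = √((δu/u)² + (1·δq/q)² + (2·δz/z)²) = √(0.0115 + 0.00102 + 0.0409) = 0.231
Q = 2360, so δQ = 0.231 × 2360 = 546.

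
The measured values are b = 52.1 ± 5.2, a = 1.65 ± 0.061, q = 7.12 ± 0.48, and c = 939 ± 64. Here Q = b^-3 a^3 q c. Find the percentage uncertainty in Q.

Each factor contributes (exponent × relative error)² to (δQ/Q)²:
  (-3·δb/b)² = (-3×0.0998)² = 0.0897;  (3·δa/a)² = (3×0.0370)² = 0.0123;  (1·δq/q)² = (1×0.0674)² = 0.00454;  (1·δc/c)² = (1×0.0682)² = 0.00465
δQ/Q = √(0.111) = 0.333

33.3%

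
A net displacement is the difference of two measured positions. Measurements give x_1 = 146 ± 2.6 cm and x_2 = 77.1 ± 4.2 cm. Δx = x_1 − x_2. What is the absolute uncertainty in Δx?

Sums and differences: (δΔx)² = Σ (cᵢ δxᵢ)².
  (δx_1)² = 6.76;  (δx_2)² = 17.6
δΔx = √(24.4) = 4.94 cm

4.94 cm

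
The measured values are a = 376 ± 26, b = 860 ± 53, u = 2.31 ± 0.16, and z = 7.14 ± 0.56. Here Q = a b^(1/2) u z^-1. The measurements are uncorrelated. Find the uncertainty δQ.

461

Q is a product of powers, so relative uncertainties combine in quadrature:
  (1·δa/a)² = (1×0.0691)² = 0.00478;  (½·δb/b)² = (0.5×0.0616)² = 0.000949;  (1·δu/u)² = (1×0.0693)² = 0.00480;  (-1·δz/z)² = (-1×0.0784)² = 0.00615
δQ/Q = √(0.0167) = 0.129
Q = 3570, so δQ = 0.129 × 3570 = 461.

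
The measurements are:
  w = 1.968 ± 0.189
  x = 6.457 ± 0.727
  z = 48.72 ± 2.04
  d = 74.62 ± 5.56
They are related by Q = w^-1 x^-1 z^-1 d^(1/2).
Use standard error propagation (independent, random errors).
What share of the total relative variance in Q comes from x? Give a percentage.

50.6%

(δQ/Q)² = (-1·δw/w)² + (-1·δx/x)² + (-1·δz/z)² + (½·δd/d)²
  w term: (-1×0.0960)² = 0.00922
  x term: (-1×0.113)² = 0.0127
  z term: (-1×0.0419)² = 0.00175
  d term: (0.5×0.0745)² = 0.00139
Total = 0.0250. Share from x = 0.0127/0.0250 = 0.506.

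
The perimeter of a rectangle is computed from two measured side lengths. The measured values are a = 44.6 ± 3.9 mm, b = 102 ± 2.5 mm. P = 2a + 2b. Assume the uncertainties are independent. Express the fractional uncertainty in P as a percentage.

3.16%

For a sum/difference, combine absolute errors in quadrature:
  (2·δa)² = 60.8;  (2·δb)² = 25.0
δP = √(85.8) = 9.26 mm
P = 293 mm, so δP/P = 9.26/293 = 0.0316.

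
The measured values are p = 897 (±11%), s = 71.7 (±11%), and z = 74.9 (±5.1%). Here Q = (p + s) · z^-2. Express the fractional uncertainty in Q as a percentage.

14.4%

Let u = p + s = 969. δu = √(δp² + δs²) = √(9740 + 62.2) = 99.0, so δu/u = 0.102.
Q is then a monomial in u, z:
δQ/Q = √((δu/u)² + (-2·δz/z)²) = √(0.0104 + 0.0104) = 0.144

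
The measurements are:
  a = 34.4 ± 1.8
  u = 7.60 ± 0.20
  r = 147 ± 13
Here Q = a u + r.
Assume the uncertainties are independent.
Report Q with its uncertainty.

Let p = a·u = 261. δp/p = √((1·δa/a)² + (1·δu/u)²) = √(0.00274 + 0.000693) = 0.0586, so δp = 15.3.
Q = p + r: δQ = √(δp² + δr²) = √(234 + 169) = 20.1
Q = 408.

408 ± 20.1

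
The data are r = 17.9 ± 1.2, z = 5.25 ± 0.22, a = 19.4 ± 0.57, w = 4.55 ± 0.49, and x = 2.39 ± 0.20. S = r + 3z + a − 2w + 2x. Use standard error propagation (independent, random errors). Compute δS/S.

0.0374

Absolute uncertainties add in quadrature for a linear combination:
  (δr)² = 1.44;  (3·δz)² = 0.436;  (δa)² = 0.325;  (2·δw)² = 0.960;  (2·δx)² = 0.160
δS = √(3.32) = 1.82
S = 48.7, so δS/S = 1.82/48.7 = 0.0374.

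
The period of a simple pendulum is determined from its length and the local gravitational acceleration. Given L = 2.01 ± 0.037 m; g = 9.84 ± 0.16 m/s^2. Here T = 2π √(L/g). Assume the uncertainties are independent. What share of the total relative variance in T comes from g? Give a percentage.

(δT/T)² = (½·δL/L)² + (−½·δg/g)²
  L term: (0.5×0.0184)² = 8.47e-05
  g term: (-0.5×0.0163)² = 6.61e-05
Total = 0.000151. Share from g = 6.61e-05/0.000151 = 0.438.

43.8%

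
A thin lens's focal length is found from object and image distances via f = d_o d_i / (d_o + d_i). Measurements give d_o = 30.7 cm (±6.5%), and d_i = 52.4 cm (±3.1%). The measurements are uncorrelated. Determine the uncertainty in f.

0.824 cm

∂f/∂d_o = (d_i/(d_o+d_i))² = 0.398;  ∂f/∂d_i = (d_o/(d_o+d_i))² = 0.136
δf = √((∂f/∂d_o · δd_o)² + (∂f/∂d_i · δd_i)²) = √(0.630 + 0.0492) = 0.824 cm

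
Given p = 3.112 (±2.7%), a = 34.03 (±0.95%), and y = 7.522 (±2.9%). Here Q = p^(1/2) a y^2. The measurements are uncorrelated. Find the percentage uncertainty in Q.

For a monomial Q ∝ p^(1/2), a, y^2, fractional errors add in quadrature:
  (½·δp/p)² = (0.5×0.0270)² = 0.000182;  (1·δa/a)² = (1×0.00950)² = 9.02e-05;  (2·δy/y)² = (2×0.0290)² = 0.00336
δQ/Q = √(0.00364) = 0.0603

6.03%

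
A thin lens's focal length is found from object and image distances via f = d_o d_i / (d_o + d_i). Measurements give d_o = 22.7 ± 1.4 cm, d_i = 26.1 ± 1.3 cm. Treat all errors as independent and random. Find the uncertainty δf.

0.489 cm

∂f/∂d_o = (d_i/(d_o+d_i))² = 0.286;  ∂f/∂d_i = (d_o/(d_o+d_i))² = 0.216
δf = √((∂f/∂d_o · δd_o)² + (∂f/∂d_i · δd_i)²) = √(0.160 + 0.0791) = 0.489 cm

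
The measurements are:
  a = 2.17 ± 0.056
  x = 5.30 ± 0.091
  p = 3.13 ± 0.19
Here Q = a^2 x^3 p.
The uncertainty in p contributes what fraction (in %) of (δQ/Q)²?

(δQ/Q)² = (2·δa/a)² + (3·δx/x)² + (1·δp/p)²
  a term: (2×0.0258)² = 0.00266
  x term: (3×0.0172)² = 0.00265
  p term: (1×0.0607)² = 0.00368
Total = 0.00900. Share from p = 0.00368/0.00900 = 0.409.

40.9%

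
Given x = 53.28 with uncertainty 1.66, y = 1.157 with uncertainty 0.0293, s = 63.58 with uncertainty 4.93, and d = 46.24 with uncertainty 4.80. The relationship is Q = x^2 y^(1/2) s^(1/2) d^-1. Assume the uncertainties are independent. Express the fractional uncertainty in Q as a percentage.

Q is a product of powers, so relative uncertainties combine in quadrature:
  (2·δx/x)² = (2×0.0312)² = 0.00388;  (½·δy/y)² = (0.5×0.0253)² = 0.000160;  (½·δs/s)² = (0.5×0.0775)² = 0.00150;  (-1·δd/d)² = (-1×0.104)² = 0.0108
δQ/Q = √(0.0163) = 0.128

12.8%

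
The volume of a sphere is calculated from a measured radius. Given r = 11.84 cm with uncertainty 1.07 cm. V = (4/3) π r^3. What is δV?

1880 cm^3

For a monomial V ∝ r^3, fractional errors add in quadrature:
  (3·δr/r)² = (3×0.0904)² = 0.0735
δV/V = √(0.0735) = 0.271
V = 6953 cm^3, so δV = 0.271 × 6953 = 1880 cm^3.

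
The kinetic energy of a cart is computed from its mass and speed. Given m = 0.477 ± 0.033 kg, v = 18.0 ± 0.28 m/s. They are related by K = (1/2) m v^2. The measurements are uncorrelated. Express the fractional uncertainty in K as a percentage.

Products/powers → add relative errors in quadrature, weighted by exponent:
  (1·δm/m)² = (1×0.0692)² = 0.00479;  (2·δv/v)² = (2×0.0156)² = 0.000968
δK/K = √(0.00575) = 0.0759

7.59%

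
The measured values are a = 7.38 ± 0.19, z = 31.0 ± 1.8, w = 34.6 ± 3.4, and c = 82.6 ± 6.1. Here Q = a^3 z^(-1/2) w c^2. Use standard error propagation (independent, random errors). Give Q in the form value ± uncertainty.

(1.70 ± 0.333) × 10^7

Since Q is a product/quotient, work with relative uncertainties:
  (3·δa/a)² = (3×0.0257)² = 0.00597;  (−½·δz/z)² = (-0.5×0.0581)² = 0.000843;  (1·δw/w)² = (1×0.0983)² = 0.00966;  (2·δc/c)² = (2×0.0738)² = 0.0218
δQ/Q = √(0.0383) = 0.196
Q = 1.7e+07, so δQ = 0.196 × 1.7e+07 = 3.33e+06.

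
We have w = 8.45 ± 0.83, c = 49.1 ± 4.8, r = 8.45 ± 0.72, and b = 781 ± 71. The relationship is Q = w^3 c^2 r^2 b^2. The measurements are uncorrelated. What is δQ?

2.74e+13

Q is a product of powers, so relative uncertainties combine in quadrature:
  (3·δw/w)² = (3×0.0982)² = 0.0868;  (2·δc/c)² = (2×0.0978)² = 0.0382;  (2·δr/r)² = (2×0.0852)² = 0.0290;  (2·δb/b)² = (2×0.0909)² = 0.0331
δQ/Q = √(0.187) = 0.433
Q = 6.34e+13, so δQ = 0.433 × 6.34e+13 = 2.74e+13.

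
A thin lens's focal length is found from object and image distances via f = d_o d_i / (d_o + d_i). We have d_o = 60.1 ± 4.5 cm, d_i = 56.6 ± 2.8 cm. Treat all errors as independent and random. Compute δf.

∂f/∂d_o = (d_i/(d_o+d_i))² = 0.235;  ∂f/∂d_i = (d_o/(d_o+d_i))² = 0.265
δf = √((∂f/∂d_o · δd_o)² + (∂f/∂d_i · δd_i)²) = √(1.12 + 0.551) = 1.29 cm

1.29 cm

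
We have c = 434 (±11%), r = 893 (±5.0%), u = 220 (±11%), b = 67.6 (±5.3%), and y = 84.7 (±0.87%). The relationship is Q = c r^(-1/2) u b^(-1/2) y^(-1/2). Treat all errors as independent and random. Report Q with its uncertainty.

Relative error in a monomial: (δQ/Q)² = Σ (nᵢ · δxᵢ/xᵢ)².
  (1·δc/c)² = (1×0.110)² = 0.0121;  (−½·δr/r)² = (-0.5×0.0500)² = 0.000625;  (1·δu/u)² = (1×0.110)² = 0.0121;  (−½·δb/b)² = (-0.5×0.0530)² = 0.000702;  (−½·δy/y)² = (-0.5×0.00870)² = 1.89e-05
δQ/Q = √(0.0255) = 0.160
Q = 42.2, so δQ = 0.160 × 42.2 = 6.75.

42.2 ± 6.75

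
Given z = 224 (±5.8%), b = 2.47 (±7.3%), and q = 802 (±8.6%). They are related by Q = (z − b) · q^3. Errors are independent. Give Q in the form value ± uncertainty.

Let u = z − b = 222. δu = √(δz² + δb²) = √(169 + 0.0325) = 13.0, so δu/u = 0.0587.
Q is then a monomial in u, q:
δQ/Q = √((δu/u)² + (3·δq/q)²) = √(0.00344 + 0.0666) = 0.265
Q = 1.14e+11, so δQ = 0.265 × 1.14e+11 = 3.02e+10.

(1.14 ± 0.302) × 10^11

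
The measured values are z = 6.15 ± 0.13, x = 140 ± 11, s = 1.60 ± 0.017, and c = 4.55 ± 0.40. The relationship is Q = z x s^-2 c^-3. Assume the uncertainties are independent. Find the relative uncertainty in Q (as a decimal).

Since Q is a product/quotient, work with relative uncertainties:
  (1·δz/z)² = (1×0.0211)² = 0.000447;  (1·δx/x)² = (1×0.0786)² = 0.00617;  (-2·δs/s)² = (-2×0.0106)² = 0.000452;  (-3·δc/c)² = (-3×0.0879)² = 0.0696
δQ/Q = √(0.0766) = 0.277

0.277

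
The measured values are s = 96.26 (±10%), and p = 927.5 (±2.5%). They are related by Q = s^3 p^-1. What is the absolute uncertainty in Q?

289

For a monomial Q ∝ s^3, p^-1, fractional errors add in quadrature:
  (3·δs/s)² = (3×0.100)² = 0.0900;  (-1·δp/p)² = (-1×0.0250)² = 0.000625
δQ/Q = √(0.0906) = 0.301
Q = 961.7, so δQ = 0.301 × 961.7 = 289.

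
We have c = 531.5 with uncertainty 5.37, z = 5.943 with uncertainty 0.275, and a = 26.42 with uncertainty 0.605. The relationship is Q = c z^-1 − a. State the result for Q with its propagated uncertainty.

63.01 ± 4.28

Let p = c·z^-1 = 89.43. δp/p = √((1·δc/c)² + (-1·δz/z)²) = √(0.000102 + 0.00214) = 0.0474, so δp = 4.24.
Q = p − a: δQ = √(δp² + δa²) = √(17.9 + 0.366) = 4.28
Q = 63.01.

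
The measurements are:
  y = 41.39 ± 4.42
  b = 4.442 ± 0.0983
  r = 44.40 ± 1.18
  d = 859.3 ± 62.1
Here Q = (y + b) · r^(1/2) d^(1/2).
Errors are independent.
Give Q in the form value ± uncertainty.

8952 ± 930

Let u = y + b = 45.83. δu = √(δy² + δb²) = √(19.5 + 0.00966) = 4.42, so δu/u = 0.0965.
Q is then a monomial in u, r, d:
δQ/Q = √((δu/u)² + (½·δr/r)² + (½·δd/d)²) = √(0.00931 + 0.000177 + 0.00131) = 0.104
Q = 8952, so δQ = 0.104 × 8952 = 930.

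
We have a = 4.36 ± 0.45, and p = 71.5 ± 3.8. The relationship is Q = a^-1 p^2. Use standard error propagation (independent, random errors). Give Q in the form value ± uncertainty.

Since Q is a product/quotient, work with relative uncertainties:
  (-1·δa/a)² = (-1×0.103)² = 0.0107;  (2·δp/p)² = (2×0.0531)² = 0.0113
δQ/Q = √(0.0220) = 0.148
Q = 1170, so δQ = 0.148 × 1170 = 174.

1170 ± 174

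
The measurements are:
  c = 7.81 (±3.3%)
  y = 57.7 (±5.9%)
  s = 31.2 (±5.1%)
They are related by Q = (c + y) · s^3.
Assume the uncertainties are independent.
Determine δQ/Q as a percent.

Let u = c + y = 65.5. δu = √(δc² + δy²) = √(0.0664 + 11.6) = 3.41, so δu/u = 0.0521.
Q is then a monomial in u, s:
δQ/Q = √((δu/u)² + (3·δs/s)²) = √(0.00272 + 0.0234) = 0.162

16.2%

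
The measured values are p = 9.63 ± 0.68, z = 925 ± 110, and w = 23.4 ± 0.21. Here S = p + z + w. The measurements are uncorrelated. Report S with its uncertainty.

Sums and differences: (δS)² = Σ (cᵢ δxᵢ)².
  (δp)² = 0.462;  (δz)² = 12100;  (δw)² = 0.0441
δS = √(12100) = 110
S = 958.

958 ± 110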